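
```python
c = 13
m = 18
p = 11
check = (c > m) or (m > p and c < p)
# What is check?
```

Trace:
`c = 13` → c = 13
`m = 18` → m = 18
`p = 11` → p = 11
`check = (c > m) or (m > p and c < p)` → check = False
So check = False

Answer: False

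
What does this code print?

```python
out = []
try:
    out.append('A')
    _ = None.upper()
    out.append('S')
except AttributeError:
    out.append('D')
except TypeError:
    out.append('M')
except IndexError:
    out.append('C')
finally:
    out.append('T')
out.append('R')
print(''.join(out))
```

Execution trace: 'A' (try body) → 'D' (except AttributeError) → 'T' (finally) → 'R' (after the try/except). Output: ADTR

Answer: ADTR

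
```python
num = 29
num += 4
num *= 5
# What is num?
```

Trace:
`num = 29` → num = 29
`num += 4` → num = 33
`num *= 5` → num = 165
So num = 165

Answer: 165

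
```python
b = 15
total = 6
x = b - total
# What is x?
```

Trace:
`b = 15` → b = 15
`total = 6` → total = 6
`x = b - total` → x = 9
So x = 9

Answer: 9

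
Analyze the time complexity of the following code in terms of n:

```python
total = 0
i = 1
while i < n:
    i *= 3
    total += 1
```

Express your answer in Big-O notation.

Each loop level contributes: log n. Multiplying the contributions gives O(log n).

Answer: O(log n)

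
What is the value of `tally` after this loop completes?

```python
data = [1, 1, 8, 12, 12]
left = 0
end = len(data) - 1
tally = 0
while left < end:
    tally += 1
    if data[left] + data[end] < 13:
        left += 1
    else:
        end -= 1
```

Steps to find pair summing to 13
`tally` takes the values: 0 → 1 → 2 → 3 → 4

Answer: 4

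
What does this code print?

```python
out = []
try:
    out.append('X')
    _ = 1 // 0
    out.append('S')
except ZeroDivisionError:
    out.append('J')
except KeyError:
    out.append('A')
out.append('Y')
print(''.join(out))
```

Execution trace: 'X' (try body) → 'J' (except ZeroDivisionError) → 'Y' (after the try/except). Output: XJY

Answer: XJY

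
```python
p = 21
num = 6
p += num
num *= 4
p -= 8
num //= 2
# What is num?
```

Trace:
`p = 21` → p = 21
`num = 6` → num = 6
`p += num` → p = 27
`num *= 4` → num = 24
`p -= 8` → p = 19
`num //= 2` → num = 12
So num = 12

Answer: 12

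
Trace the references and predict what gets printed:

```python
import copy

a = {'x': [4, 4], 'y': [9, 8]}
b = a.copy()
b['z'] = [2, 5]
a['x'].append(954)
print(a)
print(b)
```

Key concept: shallow copy of dict with mutable values.
Step by step:
`a = {'x': [4, 4], 'y': [9, 8]}` → a = {'x': [4, 4], 'y': [9, 8]}
`b = a.copy()` → b = {'x': [4, 4], 'y': [9, 8]}
`b['z'] = [2, 5]` → b = {'x': [4, 4], 'y': [9, 8], 'z': [2, 5]}
`a['x'].append(954)` → a = {'x': [4, 4, 954], 'y': [9, 8]}; b = {'x': [4, 4, 954], 'y': [9, 8], 'z': [2, 5]}
`print(a)` → prints {'x': [4, 4, 954], 'y': [9, 8]}
`print(b)` → prints {'x': [4, 4, 954], 'y': [9, 8], 'z': [2, 5]}

Answer:
{'x': [4, 4, 954], 'y': [9, 8]}
{'x': [4, 4, 954], 'y': [9, 8], 'z': [2, 5]}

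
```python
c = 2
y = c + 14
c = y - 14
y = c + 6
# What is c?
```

Trace:
`c = 2` → c = 2
`y = c + 14` → y = 16
`c = y - 14` → c = 2
`y = c + 6` → y = 8
So c = 2

Answer: 2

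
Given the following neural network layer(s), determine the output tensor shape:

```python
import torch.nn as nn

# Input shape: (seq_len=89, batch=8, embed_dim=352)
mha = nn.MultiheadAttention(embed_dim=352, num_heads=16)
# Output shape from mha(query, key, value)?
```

Input: (89, 8, 352) -> Output: (89, 8, 352)

Answer: (89, 8, 352)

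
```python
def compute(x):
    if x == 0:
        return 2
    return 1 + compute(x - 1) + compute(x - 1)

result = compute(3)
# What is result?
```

compute(x) = 1 + 2·compute(x-1), compute(0)=2. Closed form: (2+1)·2^3 - 1 = 23.

Answer: 23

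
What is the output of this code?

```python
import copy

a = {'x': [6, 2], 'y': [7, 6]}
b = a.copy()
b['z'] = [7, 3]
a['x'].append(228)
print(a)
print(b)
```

Key concept: shallow copy of dict with mutable values.
Step by step:
`a = {'x': [6, 2], 'y': [7, 6]}` → a = {'x': [6, 2], 'y': [7, 6]}
`b = a.copy()` → b = {'x': [6, 2], 'y': [7, 6]}
`b['z'] = [7, 3]` → b = {'x': [6, 2], 'y': [7, 6], 'z': [7, 3]}
`a['x'].append(228)` → a = {'x': [6, 2, 228], 'y': [7, 6]}; b = {'x': [6, 2, 228], 'y': [7, 6], 'z': [7, 3]}
`print(a)` → prints {'x': [6, 2, 228], 'y': [7, 6]}
`print(b)` → prints {'x': [6, 2, 228], 'y': [7, 6], 'z': [7, 3]}

Answer:
{'x': [6, 2, 228], 'y': [7, 6]}
{'x': [6, 2, 228], 'y': [7, 6], 'z': [7, 3]}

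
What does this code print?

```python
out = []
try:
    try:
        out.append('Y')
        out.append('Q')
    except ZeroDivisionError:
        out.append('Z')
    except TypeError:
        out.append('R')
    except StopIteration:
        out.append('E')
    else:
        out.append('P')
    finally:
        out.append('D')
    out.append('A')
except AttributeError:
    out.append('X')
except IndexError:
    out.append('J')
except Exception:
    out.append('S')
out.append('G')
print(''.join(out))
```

Execution trace: 'Y' (inner try body) → 'Q' (inner try body, no exception) → 'P' (inner else) → 'D' (inner finally) → 'A' (try body, no exception) → 'G' (after the try/except). Output: YQPDAG

Answer: YQPDAG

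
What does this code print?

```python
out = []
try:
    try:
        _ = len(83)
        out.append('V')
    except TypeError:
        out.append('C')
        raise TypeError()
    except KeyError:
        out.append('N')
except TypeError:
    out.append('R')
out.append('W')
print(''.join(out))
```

Execution trace: 'C' (inner except TypeError) → 'R' (outer except TypeError) → 'W' (after the try/except). Output: CRW

Answer: CRW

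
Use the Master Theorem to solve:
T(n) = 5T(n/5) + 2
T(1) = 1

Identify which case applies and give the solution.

a=5, b=5, f(n)=2. log_5(5) = 1. Since c=0 < 1, Case 1 applies: T(n) = Θ(n^log_b(a)) = O(n).

Answer: O(n) - Case 1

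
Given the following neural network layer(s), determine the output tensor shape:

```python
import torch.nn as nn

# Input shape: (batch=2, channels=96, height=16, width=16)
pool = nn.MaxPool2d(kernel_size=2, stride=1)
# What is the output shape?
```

Input: (2, 96, 16, 16) -> Output: (2, 96, 15, 15)

Answer: (2, 96, 15, 15)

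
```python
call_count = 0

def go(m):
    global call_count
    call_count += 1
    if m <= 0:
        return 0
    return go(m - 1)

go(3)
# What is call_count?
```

Linear recursion stepping by 1: 4 calls from m=3 down to ≤0.

Answer: 4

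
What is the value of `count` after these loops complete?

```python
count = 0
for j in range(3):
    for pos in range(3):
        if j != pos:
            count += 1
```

3² - 3 (exclude diagonal)
`count` takes the values: 0 → 1 → 2 → 3 → 4 → 5 → 6

Answer: 6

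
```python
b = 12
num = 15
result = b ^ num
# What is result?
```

Trace:
`b = 12` → b = 12
`num = 15` → num = 15
`result = b ^ num` → result = 3
So result = 3

Answer: 3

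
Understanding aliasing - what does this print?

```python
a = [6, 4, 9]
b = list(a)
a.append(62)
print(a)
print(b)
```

Key concept: list() constructor creates copy.
Step by step:
`a = [6, 4, 9]` → a = [6, 4, 9]
`b = list(a)` → b = [6, 4, 9]
`a.append(62)` → a = [6, 4, 9, 62]
`print(a)` → prints [6, 4, 9, 62]
`print(b)` → prints [6, 4, 9]

Answer:
[6, 4, 9, 62]
[6, 4, 9]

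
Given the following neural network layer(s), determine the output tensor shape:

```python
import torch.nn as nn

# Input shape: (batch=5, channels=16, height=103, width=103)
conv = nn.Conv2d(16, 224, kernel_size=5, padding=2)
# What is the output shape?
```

Input: (5, 16, 103, 103) -> Output: (5, 224, 103, 103)

Answer: (5, 224, 103, 103)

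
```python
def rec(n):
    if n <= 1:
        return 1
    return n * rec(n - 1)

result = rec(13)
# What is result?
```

rec(13) = 13 * 12 * 11 * 10 * 9 * 8 * 7 * 6 * 5 * 4 * 3 * 2 * 1 = 6227020800

Answer: 6227020800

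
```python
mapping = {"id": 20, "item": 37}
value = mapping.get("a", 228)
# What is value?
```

Trace:
`mapping = {"id": 20, "item": 37}` → mapping = {'id': 20, 'item': 37}
`value = mapping.get("a", 228)` → value = 228
So value = 228

Answer: 228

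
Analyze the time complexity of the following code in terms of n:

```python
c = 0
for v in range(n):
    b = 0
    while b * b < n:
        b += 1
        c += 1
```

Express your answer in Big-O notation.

Each loop level contributes: n × √n. Multiplying the contributions gives O(n√n).

Answer: O(n√n)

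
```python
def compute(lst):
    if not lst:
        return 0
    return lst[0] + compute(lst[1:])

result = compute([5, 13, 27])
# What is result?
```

5 + 13 + 27 + 0 = 45

Answer: 45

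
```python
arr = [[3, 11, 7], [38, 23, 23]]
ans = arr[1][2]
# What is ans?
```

Trace:
`arr = [[3, 11, 7], [38, 23, 23]]` → arr = [[3, 11, 7], [38, 23, 23]]
`ans = arr[1][2]` → ans = 23
So ans = 23

Answer: 23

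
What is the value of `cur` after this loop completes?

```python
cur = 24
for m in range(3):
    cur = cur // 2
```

Halve 3 times: 24 // 2^3 = 3
`cur` takes the values: 24 → 12 → 6 → 3

Answer: 3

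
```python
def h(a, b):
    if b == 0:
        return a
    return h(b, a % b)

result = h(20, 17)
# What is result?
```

h(20, 17) -> h(17, 3) -> h(3, 2) -> h(2, 1) -> h(1, 0) -> 1

Answer: 1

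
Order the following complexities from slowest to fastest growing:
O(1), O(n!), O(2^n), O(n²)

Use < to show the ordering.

Ordered by growth rate: O(1) < O(n²) < O(2^n) < O(n!)

Answer: O(1) < O(n²) < O(2^n) < O(n!)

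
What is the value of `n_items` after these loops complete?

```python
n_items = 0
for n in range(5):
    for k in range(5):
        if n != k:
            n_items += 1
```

5² - 5 (exclude diagonal)
`n_items` takes the values: 0 → 1 → 2 → 3 → 4 → 5 → 6 → 7 → 8 → 9 → 10 → 11 → 12 → 13 → 14 → 15 → 16 → 17 → 18 → 19 → 20

Answer: 20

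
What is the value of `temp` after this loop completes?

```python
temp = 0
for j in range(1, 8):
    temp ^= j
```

XOR of 1 to 7
`temp` takes the values: 0 → 1 → 3 → 0 → 4 → 1 → 7 → 0

Answer: 0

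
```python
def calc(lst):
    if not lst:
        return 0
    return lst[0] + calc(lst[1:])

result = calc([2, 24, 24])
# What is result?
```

2 + 24 + 24 + 0 = 50

Answer: 50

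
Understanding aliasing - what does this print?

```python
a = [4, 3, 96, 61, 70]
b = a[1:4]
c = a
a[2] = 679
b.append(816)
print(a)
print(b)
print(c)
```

Key concept: slice vs alias.
Step by step:
`a = [4, 3, 96, 61, 70]` → a = [4, 3, 96, 61, 70]
`b = a[1:4]` → b = [3, 96, 61]
`c = a` → c = [4, 3, 96, 61, 70] (same object as a)
`a[2] = 679` → a = [4, 3, 679, 61, 70] (same object as c); c = [4, 3, 679, 61, 70] (same object as a)
`b.append(816)` → b = [3, 96, 61, 816]
`print(a)` → prints [4, 3, 679, 61, 70]
`print(b)` → prints [3, 96, 61, 816]
`print(c)` → prints [4, 3, 679, 61, 70]

Answer:
[4, 3, 679, 61, 70]
[3, 96, 61, 816]
[4, 3, 679, 61, 70]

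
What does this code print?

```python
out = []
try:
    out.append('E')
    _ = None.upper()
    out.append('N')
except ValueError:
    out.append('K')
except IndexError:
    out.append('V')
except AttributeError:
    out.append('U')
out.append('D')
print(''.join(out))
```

Execution trace: 'E' (try body) → 'U' (except AttributeError) → 'D' (after the try/except). Output: EUD

Answer: EUD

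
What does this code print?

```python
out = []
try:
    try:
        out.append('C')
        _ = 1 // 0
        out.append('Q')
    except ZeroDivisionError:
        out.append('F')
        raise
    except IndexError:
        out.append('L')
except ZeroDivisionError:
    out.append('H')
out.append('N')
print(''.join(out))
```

Execution trace: 'C' (try body) → 'F' (except ZeroDivisionError) → 'H' (outer except ZeroDivisionError) → 'N' (after the try/except). Output: CFHN

Answer: CFHN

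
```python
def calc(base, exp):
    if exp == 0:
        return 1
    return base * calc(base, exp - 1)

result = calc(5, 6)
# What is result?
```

calc(5, 6) = 5 * 5 * 5 * 5 * 5 * 5 = 15625

Answer: 15625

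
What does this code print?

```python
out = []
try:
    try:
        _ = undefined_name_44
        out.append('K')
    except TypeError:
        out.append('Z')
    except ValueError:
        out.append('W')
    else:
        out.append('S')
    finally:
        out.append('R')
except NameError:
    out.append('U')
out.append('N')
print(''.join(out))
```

Execution trace: 'R' (finally) → 'U' (outer except NameError) → 'N' (after the try/except). Output: RUN

Answer: RUN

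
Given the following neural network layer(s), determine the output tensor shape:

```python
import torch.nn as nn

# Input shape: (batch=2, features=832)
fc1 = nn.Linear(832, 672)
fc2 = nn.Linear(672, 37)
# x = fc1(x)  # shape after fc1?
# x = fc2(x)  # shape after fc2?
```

Input: (2, 832) -> after fc1: (2, 672) -> Output: (2, 37)

Answer: (2, 37)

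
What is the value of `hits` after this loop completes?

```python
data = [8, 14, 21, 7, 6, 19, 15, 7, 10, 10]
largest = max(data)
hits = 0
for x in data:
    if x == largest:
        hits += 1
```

Count of max value 21 in [8, 14, 21, 7, 6, 19, 15, 7, 10, 10]
`hits` takes the values: 0 → 1

Answer: 1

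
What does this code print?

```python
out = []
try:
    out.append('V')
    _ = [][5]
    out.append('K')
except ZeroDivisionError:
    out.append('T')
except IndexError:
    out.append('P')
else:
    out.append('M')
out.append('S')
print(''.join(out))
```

Execution trace: 'V' (try body) → 'P' (except IndexError) → 'S' (after the try/except). Output: VPS

Answer: VPS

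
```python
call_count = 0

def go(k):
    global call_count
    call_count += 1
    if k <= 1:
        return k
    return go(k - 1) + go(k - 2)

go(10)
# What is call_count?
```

Calls(k) = 1 + Calls(k-1) + Calls(k-2); Calls(0)=Calls(1)=1. For k=10 this gives 177.

Answer: 177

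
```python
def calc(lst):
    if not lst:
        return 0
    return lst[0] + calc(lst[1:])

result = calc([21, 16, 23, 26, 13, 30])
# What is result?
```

21 + 16 + 23 + 26 + 13 + 30 + 0 = 129

Answer: 129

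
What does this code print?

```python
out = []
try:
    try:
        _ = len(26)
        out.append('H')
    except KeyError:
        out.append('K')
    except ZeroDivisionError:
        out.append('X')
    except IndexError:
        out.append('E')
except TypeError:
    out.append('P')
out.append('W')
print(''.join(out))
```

Execution trace: 'P' (outer except TypeError) → 'W' (after the try/except). Output: PW

Answer: PW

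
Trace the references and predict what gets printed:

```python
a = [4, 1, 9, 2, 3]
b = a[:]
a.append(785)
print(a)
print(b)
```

Key concept: slice [:] creates copy.
Step by step:
`a = [4, 1, 9, 2, 3]` → a = [4, 1, 9, 2, 3]
`b = a[:]` → b = [4, 1, 9, 2, 3]
`a.append(785)` → a = [4, 1, 9, 2, 3, 785]
`print(a)` → prints [4, 1, 9, 2, 3, 785]
`print(b)` → prints [4, 1, 9, 2, 3]

Answer:
[4, 1, 9, 2, 3, 785]
[4, 1, 9, 2, 3]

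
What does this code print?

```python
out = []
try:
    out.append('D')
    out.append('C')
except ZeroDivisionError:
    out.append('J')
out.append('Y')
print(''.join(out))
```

Execution trace: 'D' (try body) → 'C' (try body, no exception) → 'Y' (after the try/except). Output: DCY

Answer: DCY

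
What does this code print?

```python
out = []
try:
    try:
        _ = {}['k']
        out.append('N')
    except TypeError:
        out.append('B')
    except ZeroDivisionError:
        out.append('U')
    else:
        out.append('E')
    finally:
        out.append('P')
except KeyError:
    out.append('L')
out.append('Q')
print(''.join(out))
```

Execution trace: 'P' (finally) → 'L' (outer except KeyError) → 'Q' (after the try/except). Output: PLQ

Answer: PLQ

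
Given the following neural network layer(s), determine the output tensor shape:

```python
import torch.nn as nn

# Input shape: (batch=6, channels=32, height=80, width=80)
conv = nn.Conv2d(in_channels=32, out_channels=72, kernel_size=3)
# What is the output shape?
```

Input: (6, 32, 80, 80) -> Output: (6, 72, 78, 78)

Answer: (6, 72, 78, 78)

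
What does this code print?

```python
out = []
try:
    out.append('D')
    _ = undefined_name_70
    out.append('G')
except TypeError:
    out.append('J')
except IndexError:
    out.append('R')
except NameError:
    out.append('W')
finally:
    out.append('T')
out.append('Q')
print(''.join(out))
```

Execution trace: 'D' (try body) → 'W' (except NameError) → 'T' (finally) → 'Q' (after the try/except). Output: DWTQ

Answer: DWTQ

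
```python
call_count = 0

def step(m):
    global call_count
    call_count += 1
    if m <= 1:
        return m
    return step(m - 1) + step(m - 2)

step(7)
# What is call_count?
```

Calls(m) = 1 + Calls(m-1) + Calls(m-2); Calls(0)=Calls(1)=1. For m=7 this gives 41.

Answer: 41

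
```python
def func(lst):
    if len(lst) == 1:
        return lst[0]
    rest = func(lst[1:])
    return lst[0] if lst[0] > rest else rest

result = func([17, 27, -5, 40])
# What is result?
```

Recursive max over [17, 27, -5, 40] = 40

Answer: 40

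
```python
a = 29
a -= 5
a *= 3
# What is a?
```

Trace:
`a = 29` → a = 29
`a -= 5` → a = 24
`a *= 3` → a = 72
So a = 72

Answer: 72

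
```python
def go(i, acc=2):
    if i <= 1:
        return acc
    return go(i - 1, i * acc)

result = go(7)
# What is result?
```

Accumulator trace (n, acc): (7, 2) -> (6, 14) -> (5, 84) -> (4, 420) -> (3, 1680) -> (2, 5040) -> (1, 10080) -> return 10080

Answer: 10080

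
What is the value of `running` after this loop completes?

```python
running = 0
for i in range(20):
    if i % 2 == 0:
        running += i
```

Sum of even numbers 0 to 19
`running` takes the values: 0 → 2 → 6 → 12 → 20 → 30 → 42 → 56 → 72 → 90

Answer: 90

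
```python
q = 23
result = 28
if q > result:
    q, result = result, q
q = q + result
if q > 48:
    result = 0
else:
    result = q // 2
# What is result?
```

Trace:
`q = 23` → q = 23
`result = 28` → result = 28
`if q > result: ...` → q > result is False → no variable changes
`q = q + result` → q = 51
`if q > 48: ...` → q > 48 is True → result = 0
So result = 0

Answer: 0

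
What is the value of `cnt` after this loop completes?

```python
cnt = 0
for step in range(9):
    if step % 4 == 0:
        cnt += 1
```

Count numbers divisible by 4 in range(9)
`cnt` takes the values: 0 → 1 → 2 → 3

Answer: 3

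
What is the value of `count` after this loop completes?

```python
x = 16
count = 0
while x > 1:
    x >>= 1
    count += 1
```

Count right shifts until 1
`count` takes the values: 0 → 1 → 2 → 3 → 4

Answer: 4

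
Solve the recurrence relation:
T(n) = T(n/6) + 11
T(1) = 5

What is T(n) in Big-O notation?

Each step divides n by 6 and adds 11. After log_6(n) steps we reach T(1)=5. So T(n) = 11·log_6(n) + 5 = O(log n).

Answer: O(log n)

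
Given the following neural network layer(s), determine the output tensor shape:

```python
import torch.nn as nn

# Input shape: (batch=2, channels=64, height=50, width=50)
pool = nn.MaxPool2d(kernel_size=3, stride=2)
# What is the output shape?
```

Input: (2, 64, 50, 50) -> Output: (2, 64, 24, 24)

Answer: (2, 64, 24, 24)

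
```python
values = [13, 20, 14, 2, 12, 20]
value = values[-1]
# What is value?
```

Trace:
`values = [13, 20, 14, 2, 12, 20]` → values = [13, 20, 14, 2, 12, 20]
`value = values[-1]` → value = 20
So value = 20

Answer: 20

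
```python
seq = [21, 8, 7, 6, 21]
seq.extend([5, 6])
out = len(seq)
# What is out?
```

Trace:
`seq = [21, 8, 7, 6, 21]` → seq = [21, 8, 7, 6, 21]
`seq.extend([5, 6])` → seq = [21, 8, 7, 6, 21, 5, 6]
`out = len(seq)` → out = 7
So out = 7

Answer: 7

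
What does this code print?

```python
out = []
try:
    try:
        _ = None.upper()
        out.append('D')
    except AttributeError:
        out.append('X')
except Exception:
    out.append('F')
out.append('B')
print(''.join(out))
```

Execution trace: 'X' (inner except AttributeError) → 'B' (after the try/except). Output: XB

Answer: XB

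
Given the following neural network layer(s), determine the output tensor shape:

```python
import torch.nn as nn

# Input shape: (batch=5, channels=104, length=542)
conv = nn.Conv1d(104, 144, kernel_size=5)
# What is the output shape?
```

Input: (5, 104, 542) -> Output: (5, 144, 538)

Answer: (5, 144, 538)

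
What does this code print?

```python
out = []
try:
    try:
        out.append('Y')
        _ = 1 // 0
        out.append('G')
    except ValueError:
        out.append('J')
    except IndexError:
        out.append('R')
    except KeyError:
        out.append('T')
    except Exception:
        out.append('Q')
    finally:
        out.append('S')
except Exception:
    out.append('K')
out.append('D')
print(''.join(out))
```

Execution trace: 'Y' (inner try body) → 'Q' (inner except Exception) → 'S' (inner finally) → 'D' (after the try/except). Output: YQSD

Answer: YQSD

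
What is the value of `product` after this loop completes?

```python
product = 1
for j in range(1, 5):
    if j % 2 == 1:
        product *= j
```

Product of odd numbers 1 to 4
`product` takes the values: 1 → 3

Answer: 3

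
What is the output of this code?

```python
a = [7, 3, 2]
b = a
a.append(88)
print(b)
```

Key concept: basic list aliasing.
Step by step:
`a = [7, 3, 2]` → a = [7, 3, 2]
`b = a` → b = [7, 3, 2] (same object as a)
`a.append(88)` → a = [7, 3, 2, 88] (same object as b); b = [7, 3, 2, 88] (same object as a)
`print(b)` → prints [7, 3, 2, 88]

Answer: [7, 3, 2, 88]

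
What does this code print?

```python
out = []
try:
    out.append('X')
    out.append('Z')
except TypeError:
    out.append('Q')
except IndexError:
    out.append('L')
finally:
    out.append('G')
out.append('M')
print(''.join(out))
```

Execution trace: 'X' (try body) → 'Z' (try body, no exception) → 'G' (finally) → 'M' (after the try/except). Output: XZGM

Answer: XZGM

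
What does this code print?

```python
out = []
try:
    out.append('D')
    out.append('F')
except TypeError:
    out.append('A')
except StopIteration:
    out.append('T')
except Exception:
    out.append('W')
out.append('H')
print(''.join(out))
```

Execution trace: 'D' (try body) → 'F' (try body, no exception) → 'H' (after the try/except). Output: DFH

Answer: DFH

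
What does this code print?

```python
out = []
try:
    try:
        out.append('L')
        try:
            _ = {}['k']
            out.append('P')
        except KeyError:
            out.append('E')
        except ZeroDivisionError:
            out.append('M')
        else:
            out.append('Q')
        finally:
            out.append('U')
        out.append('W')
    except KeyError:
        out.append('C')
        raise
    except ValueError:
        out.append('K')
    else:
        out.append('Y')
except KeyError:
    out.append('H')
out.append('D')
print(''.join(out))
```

Execution trace: 'L' (try body) → 'E' (inner except KeyError) → 'U' (inner finally) → 'W' (try body, no exception) → 'Y' (else) → 'D' (after the try/except). Output: LEUWYD

Answer: LEUWYD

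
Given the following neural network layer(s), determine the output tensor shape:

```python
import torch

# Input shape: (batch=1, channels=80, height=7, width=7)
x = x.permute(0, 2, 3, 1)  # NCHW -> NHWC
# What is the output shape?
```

Input: (1, 80, 7, 7) -> Output: (1, 7, 7, 80)

Answer: (1, 7, 7, 80)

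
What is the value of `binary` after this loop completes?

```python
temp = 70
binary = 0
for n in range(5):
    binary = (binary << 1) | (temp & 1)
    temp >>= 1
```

Reverse lowest 5 bits of 70
`binary` takes the values: 0 → 1 → 3 → 6 → 12

Answer: 12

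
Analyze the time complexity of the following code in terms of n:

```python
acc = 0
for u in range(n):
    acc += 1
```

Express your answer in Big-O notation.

Each loop level contributes: n. Multiplying the contributions gives O(n).

Answer: O(n)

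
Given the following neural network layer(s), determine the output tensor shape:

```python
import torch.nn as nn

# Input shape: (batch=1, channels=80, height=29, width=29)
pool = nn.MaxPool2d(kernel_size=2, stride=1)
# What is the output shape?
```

Input: (1, 80, 29, 29) -> Output: (1, 80, 28, 28)

Answer: (1, 80, 28, 28)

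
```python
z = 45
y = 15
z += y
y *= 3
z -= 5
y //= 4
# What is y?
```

Trace:
`z = 45` → z = 45
`y = 15` → y = 15
`z += y` → z = 60
`y *= 3` → y = 45
`z -= 5` → z = 55
`y //= 4` → y = 11
So y = 11

Answer: 11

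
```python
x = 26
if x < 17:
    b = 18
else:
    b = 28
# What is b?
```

Trace:
`x = 26` → x = 26
`if x < 17: ...` → x < 17 is False, take else branch → b = 28
So b = 28

Answer: 28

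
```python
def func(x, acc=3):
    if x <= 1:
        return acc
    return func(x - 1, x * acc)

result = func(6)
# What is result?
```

Accumulator trace (n, acc): (6, 3) -> (5, 18) -> (4, 90) -> (3, 360) -> (2, 1080) -> (1, 2160) -> return 2160

Answer: 2160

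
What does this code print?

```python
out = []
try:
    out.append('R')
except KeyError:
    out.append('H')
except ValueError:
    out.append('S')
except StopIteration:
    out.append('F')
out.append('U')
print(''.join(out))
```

Execution trace: 'R' (try body, no exception) → 'U' (after the try/except). Output: RU

Answer: RU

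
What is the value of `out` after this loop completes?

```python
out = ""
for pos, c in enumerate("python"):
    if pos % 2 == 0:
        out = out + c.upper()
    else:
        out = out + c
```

Uppercase even positions in 'python'
`out` takes the values: "" → "P" → "Py" → "PyT" → "PyTh" → "PyThO" → "PyThOn"

Answer: "PyThOn"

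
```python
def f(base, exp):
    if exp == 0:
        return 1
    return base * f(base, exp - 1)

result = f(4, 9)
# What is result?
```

f(4, 9) = 4 * 4 * 4 * 4 * 4 * 4 * 4 * 4 * 4 = 262144

Answer: 262144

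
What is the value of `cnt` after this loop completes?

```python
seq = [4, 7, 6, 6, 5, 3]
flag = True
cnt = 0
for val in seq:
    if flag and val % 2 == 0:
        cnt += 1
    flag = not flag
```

Count even values at even positions
`cnt` takes the values: 0 → 1 → 2

Answer: 2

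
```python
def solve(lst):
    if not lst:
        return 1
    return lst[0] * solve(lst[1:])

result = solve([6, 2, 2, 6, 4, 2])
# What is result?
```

Product over [6, 2, 2, 6, 4, 2] = 6 * 2 * 2 * 6 * 4 * 2 = 1152

Answer: 1152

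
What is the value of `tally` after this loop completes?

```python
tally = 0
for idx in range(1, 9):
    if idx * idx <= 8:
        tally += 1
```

Count numbers where idx² ≤ 8
`tally` takes the values: 0 → 1 → 2

Answer: 2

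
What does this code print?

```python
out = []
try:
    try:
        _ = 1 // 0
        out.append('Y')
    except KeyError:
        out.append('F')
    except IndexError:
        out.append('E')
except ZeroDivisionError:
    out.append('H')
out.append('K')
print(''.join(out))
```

Execution trace: 'H' (outer except ZeroDivisionError) → 'K' (after the try/except). Output: HK

Answer: HK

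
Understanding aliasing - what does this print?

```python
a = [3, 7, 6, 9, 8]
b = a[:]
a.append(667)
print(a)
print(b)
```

Key concept: slice [:] creates copy.
Step by step:
`a = [3, 7, 6, 9, 8]` → a = [3, 7, 6, 9, 8]
`b = a[:]` → b = [3, 7, 6, 9, 8]
`a.append(667)` → a = [3, 7, 6, 9, 8, 667]
`print(a)` → prints [3, 7, 6, 9, 8, 667]
`print(b)` → prints [3, 7, 6, 9, 8]

Answer:
[3, 7, 6, 9, 8, 667]
[3, 7, 6, 9, 8]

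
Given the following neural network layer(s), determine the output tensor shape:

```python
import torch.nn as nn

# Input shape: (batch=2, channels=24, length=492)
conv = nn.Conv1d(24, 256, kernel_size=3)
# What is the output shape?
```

Input: (2, 24, 492) -> Output: (2, 256, 490)

Answer: (2, 256, 490)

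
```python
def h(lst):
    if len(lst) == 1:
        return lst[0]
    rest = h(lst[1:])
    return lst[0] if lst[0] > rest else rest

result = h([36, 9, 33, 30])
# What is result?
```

Recursive max over [36, 9, 33, 30] = 36

Answer: 36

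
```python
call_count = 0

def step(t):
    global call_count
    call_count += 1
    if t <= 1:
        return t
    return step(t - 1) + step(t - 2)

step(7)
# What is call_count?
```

Calls(t) = 1 + Calls(t-1) + Calls(t-2); Calls(0)=Calls(1)=1. For t=7 this gives 41.

Answer: 41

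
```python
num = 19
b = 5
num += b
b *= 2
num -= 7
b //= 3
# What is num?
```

Trace:
`num = 19` → num = 19
`b = 5` → b = 5
`num += b` → num = 24
`b *= 2` → b = 10
`num -= 7` → num = 17
`b //= 3` → b = 3
So num = 17

Answer: 17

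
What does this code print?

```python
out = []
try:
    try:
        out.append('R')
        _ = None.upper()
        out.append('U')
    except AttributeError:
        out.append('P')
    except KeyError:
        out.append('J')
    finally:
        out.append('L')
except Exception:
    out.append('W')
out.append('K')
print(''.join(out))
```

Execution trace: 'R' (inner try body) → 'P' (inner except AttributeError) → 'L' (inner finally) → 'K' (after the try/except). Output: RPLK

Answer: RPLK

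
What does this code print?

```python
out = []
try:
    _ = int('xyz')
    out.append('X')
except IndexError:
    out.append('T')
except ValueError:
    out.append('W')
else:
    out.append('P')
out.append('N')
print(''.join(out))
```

Execution trace: 'W' (except ValueError) → 'N' (after the try/except). Output: WN

Answer: WN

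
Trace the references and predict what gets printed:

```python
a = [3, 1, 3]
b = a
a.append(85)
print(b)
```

Key concept: basic list aliasing.
Step by step:
`a = [3, 1, 3]` → a = [3, 1, 3]
`b = a` → b = [3, 1, 3] (same object as a)
`a.append(85)` → a = [3, 1, 3, 85] (same object as b); b = [3, 1, 3, 85] (same object as a)
`print(b)` → prints [3, 1, 3, 85]

Answer: [3, 1, 3, 85]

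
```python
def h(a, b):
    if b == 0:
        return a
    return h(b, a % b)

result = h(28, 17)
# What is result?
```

h(28, 17) -> h(17, 11) -> h(11, 6) -> h(6, 5) -> h(5, 1) -> h(1, 0) -> 1

Answer: 1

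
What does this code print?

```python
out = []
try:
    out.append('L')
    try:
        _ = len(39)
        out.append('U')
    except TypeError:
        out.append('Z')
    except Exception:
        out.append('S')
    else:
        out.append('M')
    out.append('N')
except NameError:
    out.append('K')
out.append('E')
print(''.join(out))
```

Execution trace: 'L' (try body) → 'Z' (inner except TypeError) → 'N' (try body, no exception) → 'E' (after the try/except). Output: LZNE

Answer: LZNE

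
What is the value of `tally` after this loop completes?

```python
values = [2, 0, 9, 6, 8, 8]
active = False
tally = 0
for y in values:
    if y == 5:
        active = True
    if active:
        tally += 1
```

Count elements after first 5 in [2, 0, 9, 6, 8, 8]
`tally` takes the values: 0

Answer: 0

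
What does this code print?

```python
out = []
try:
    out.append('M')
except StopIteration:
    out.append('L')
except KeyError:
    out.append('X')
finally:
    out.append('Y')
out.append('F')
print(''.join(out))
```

Execution trace: 'M' (try body, no exception) → 'Y' (finally) → 'F' (after the try/except). Output: MYF

Answer: MYF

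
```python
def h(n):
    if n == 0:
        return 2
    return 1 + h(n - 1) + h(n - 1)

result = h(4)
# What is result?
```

h(n) = 1 + 2·h(n-1), h(0)=2. Closed form: (2+1)·2^4 - 1 = 47.

Answer: 47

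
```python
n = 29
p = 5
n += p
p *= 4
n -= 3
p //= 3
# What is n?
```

Trace:
`n = 29` → n = 29
`p = 5` → p = 5
`n += p` → n = 34
`p *= 4` → p = 20
`n -= 3` → n = 31
`p //= 3` → p = 6
So n = 31

Answer: 31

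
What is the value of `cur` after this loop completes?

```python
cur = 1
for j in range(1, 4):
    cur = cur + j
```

Start at 1, add 1 through 3
`cur` takes the values: 1 → 2 → 4 → 7

Answer: 7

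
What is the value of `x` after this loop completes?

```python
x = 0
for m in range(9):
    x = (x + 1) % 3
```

Increment mod 3, 9 times = 0
`x` takes the values: 0 → 1 → 2 → 0 → 1 → 2 → 0 → 1 → 2 → 0

Answer: 0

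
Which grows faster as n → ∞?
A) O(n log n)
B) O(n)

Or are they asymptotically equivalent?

O(n log n) vs O(n): Higher order terms dominate.

Answer: A) O(n log n) grows faster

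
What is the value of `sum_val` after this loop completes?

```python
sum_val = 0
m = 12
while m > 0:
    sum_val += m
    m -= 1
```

Sum 12 down to 1
`sum_val` takes the values: 0 → 12 → 23 → 33 → 42 → 50 → 57 → 63 → 68 → 72 → 75 → 77 → 78

Answer: 78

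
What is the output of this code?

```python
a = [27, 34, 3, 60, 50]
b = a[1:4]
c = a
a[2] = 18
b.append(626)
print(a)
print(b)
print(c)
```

Key concept: slice vs alias.
Step by step:
`a = [27, 34, 3, 60, 50]` → a = [27, 34, 3, 60, 50]
`b = a[1:4]` → b = [34, 3, 60]
`c = a` → c = [27, 34, 3, 60, 50] (same object as a)
`a[2] = 18` → a = [27, 34, 18, 60, 50] (same object as c); c = [27, 34, 18, 60, 50] (same object as a)
`b.append(626)` → b = [34, 3, 60, 626]
`print(a)` → prints [27, 34, 18, 60, 50]
`print(b)` → prints [34, 3, 60, 626]
`print(c)` → prints [27, 34, 18, 60, 50]

Answer:
[27, 34, 18, 60, 50]
[34, 3, 60, 626]
[27, 34, 18, 60, 50]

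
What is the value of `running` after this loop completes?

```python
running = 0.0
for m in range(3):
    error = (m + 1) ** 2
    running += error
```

Sum of squared losses 1² + 2² + ... + 3²
`running` takes the values: 0.0 → 1.0 → 5.0 → 14.0

Answer: 14.0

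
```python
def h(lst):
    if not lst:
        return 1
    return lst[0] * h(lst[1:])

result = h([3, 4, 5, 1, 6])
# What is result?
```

Product over [3, 4, 5, 1, 6] = 3 * 4 * 5 * 1 * 6 = 360

Answer: 360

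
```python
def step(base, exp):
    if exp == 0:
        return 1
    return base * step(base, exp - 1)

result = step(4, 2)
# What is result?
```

step(4, 2) = 4 * 4 = 16

Answer: 16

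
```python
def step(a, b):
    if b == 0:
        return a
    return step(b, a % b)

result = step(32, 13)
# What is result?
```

step(32, 13) -> step(13, 6) -> step(6, 1) -> step(1, 0) -> 1

Answer: 1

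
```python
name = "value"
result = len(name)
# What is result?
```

Trace:
`name = "value"` → name = 'value'
`result = len(name)` → result = 5
So result = 5

Answer: 5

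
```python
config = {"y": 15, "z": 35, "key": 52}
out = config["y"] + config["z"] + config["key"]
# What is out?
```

Trace:
`config = {"y": 15, "z": 35, "key": 52}` → config = {'y': 15, 'z': 35, 'key': 52}
`out = config["y"] + config["z"] + config["key"]` → out = 102
So out = 102

Answer: 102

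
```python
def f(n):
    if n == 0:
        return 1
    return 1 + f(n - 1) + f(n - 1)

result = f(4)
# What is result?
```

f(n) = 1 + 2·f(n-1), f(0)=1. Closed form: (1+1)·2^4 - 1 = 31.

Answer: 31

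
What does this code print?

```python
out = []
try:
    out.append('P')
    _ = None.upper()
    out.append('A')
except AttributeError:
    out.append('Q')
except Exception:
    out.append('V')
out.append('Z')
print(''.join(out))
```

Execution trace: 'P' (try body) → 'Q' (except AttributeError) → 'Z' (after the try/except). Output: PQZ

Answer: PQZ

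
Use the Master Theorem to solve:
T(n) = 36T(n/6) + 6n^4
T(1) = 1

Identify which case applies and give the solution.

a=36, b=6, f(n)=6n^4. log_6(36) = 2. Since c=4 > 2 and the regularity condition holds (36(n/6)^4 = (36/6^4)n^4 with 36/6^4 < 1), Case 3 applies: T(n) = Θ(f(n)) = O(n^4).

Answer: O(n^4) - Case 3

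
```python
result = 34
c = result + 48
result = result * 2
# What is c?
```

Trace:
`result = 34` → result = 34
`c = result + 48` → c = 82
`result = result * 2` → result = 68
So c = 82

Answer: 82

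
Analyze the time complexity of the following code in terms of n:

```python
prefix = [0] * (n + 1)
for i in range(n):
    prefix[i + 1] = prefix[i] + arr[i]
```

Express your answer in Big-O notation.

This is Prefix sum computation. Time complexity: O(n).

Answer: O(n)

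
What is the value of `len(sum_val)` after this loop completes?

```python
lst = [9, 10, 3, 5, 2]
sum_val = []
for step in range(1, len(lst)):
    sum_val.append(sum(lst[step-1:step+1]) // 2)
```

Number of 2-element averages
`sum_val` takes the values: [] → [9] → [9, 6] → [9, 6, 4] → [9, 6, 4, 3]
So `len(sum_val)` = 4

Answer: 4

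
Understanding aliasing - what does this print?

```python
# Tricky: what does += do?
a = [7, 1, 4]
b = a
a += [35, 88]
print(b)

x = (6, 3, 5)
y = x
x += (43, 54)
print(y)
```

Key concept: += behavior differs for mutable vs immutable.
Step by step:
`a = [7, 1, 4]` → a = [7, 1, 4]
`b = a` → b = [7, 1, 4] (same object as a)
`a += [35, 88]` → a = [7, 1, 4, 35, 88] (same object as b); b = [7, 1, 4, 35, 88] (same object as a)
`print(b)` → prints [7, 1, 4, 35, 88]
`x = (6, 3, 5)` → x = (6, 3, 5)
`y = x` → y = (6, 3, 5)
`x += (43, 54)` → x = (6, 3, 5, 43, 54)
`print(y)` → prints (6, 3, 5)

Answer:
[7, 1, 4, 35, 88]
(6, 3, 5)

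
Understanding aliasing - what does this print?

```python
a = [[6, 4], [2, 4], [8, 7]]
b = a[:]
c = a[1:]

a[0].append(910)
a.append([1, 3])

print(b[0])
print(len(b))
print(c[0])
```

Key concept: slice with nested mutation.
Step by step:
`a = [[6, 4], [2, 4], [8, 7]]` → a = [[6, 4], [2, 4], [8, 7]]
`b = a[:]` → b = [[6, 4], [2, 4], [8, 7]]
`c = a[1:]` → c = [[2, 4], [8, 7]]
`a[0].append(910)` → a = [[6, 4, 910], [2, 4], [8, 7]]; b = [[6, 4, 910], [2, 4], [8, 7]]
`a.append([1, 3])` → a = [[6, 4, 910], [2, 4], [8, 7], [1, 3]]
`print(b[0])` → prints [6, 4, 910]
`print(len(b))` → prints 3
`print(c[0])` → prints [2, 4]

Answer:
[6, 4, 910]
3
[2, 4]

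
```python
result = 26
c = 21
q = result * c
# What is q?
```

Trace:
`result = 26` → result = 26
`c = 21` → c = 21
`q = result * c` → q = 546
So q = 546

Answer: 546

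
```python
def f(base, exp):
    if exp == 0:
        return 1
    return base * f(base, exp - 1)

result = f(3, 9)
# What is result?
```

f(3, 9) = 3 * 3 * 3 * 3 * 3 * 3 * 3 * 3 * 3 = 19683

Answer: 19683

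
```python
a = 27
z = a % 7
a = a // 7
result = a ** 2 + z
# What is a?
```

Trace:
`a = 27` → a = 27
`z = a % 7` → z = 6
`a = a // 7` → a = 3
`result = a ** 2 + z` → result = 15
So a = 3

Answer: 3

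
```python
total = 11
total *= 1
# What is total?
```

Trace:
`total = 11` → total = 11
`total *= 1` → total = 11
So total = 11

Answer: 11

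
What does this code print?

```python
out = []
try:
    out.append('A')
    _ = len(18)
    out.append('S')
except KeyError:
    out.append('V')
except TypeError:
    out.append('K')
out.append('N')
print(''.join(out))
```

Execution trace: 'A' (try body) → 'K' (except TypeError) → 'N' (after the try/except). Output: AKN

Answer: AKN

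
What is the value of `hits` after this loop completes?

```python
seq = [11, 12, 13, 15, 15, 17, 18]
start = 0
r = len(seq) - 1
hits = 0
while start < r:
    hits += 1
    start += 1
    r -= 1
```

Iterations until pointers meet (list length 7)
`hits` takes the values: 0 → 1 → 2 → 3

Answer: 3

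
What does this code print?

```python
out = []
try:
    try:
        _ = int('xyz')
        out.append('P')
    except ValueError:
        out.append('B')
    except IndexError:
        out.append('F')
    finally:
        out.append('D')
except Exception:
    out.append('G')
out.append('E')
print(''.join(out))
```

Execution trace: 'B' (inner except ValueError) → 'D' (inner finally) → 'E' (after the try/except). Output: BDE

Answer: BDE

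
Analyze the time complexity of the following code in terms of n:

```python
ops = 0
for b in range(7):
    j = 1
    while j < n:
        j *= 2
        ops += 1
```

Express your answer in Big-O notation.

Each loop level contributes: 1 × log n. Multiplying the contributions gives O(log n).

Answer: O(log n)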